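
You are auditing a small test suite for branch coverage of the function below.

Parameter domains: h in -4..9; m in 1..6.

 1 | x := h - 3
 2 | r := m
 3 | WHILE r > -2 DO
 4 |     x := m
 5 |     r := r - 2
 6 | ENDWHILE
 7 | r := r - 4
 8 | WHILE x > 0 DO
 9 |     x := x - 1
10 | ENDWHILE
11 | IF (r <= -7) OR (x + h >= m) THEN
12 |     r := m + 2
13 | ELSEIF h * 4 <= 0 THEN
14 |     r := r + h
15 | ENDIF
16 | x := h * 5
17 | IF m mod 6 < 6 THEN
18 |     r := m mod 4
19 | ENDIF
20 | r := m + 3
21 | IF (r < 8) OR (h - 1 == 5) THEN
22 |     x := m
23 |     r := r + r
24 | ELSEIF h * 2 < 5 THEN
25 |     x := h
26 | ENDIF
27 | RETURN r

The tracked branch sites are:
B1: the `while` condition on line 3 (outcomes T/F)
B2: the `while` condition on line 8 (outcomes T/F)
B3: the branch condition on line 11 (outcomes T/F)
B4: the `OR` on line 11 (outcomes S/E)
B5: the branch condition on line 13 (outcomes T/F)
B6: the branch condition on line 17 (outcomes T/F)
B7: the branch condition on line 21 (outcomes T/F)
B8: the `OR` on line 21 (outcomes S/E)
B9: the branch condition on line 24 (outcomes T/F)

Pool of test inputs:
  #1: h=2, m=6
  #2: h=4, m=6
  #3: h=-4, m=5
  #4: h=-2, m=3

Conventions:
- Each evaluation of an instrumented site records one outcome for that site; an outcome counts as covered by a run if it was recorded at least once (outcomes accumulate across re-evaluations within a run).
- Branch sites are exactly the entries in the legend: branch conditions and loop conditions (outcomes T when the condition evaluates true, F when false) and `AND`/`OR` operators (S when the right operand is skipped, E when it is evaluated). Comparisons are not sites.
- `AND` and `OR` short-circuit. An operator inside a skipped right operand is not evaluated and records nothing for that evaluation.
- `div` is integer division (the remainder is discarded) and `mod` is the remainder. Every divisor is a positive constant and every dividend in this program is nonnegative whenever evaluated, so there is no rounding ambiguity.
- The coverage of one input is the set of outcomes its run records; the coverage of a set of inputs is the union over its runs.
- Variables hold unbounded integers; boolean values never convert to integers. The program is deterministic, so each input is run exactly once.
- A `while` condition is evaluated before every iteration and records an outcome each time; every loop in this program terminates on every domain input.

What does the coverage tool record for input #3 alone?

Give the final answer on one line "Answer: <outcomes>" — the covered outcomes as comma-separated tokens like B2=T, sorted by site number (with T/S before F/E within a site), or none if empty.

Simulating input #3 (h=-4, m=5) step by step:
  B1->T, B1->T, B1->T, B1->T, B1->F, B2->T, B2->T, B2->T, B2->T, B2->T
  B2->F, B4->S, B3->T, B6->T, B8->E, B7->F, B9->T
as a set, this run covers: B1=T, B1=F, B2=T, B2=F, B3=T, B4=S, B6=T, B7=F, B8=E, B9=T

Answer: B1=T, B1=F, B2=T, B2=F, B3=T, B4=S, B6=T, B7=F, B8=E, B9=T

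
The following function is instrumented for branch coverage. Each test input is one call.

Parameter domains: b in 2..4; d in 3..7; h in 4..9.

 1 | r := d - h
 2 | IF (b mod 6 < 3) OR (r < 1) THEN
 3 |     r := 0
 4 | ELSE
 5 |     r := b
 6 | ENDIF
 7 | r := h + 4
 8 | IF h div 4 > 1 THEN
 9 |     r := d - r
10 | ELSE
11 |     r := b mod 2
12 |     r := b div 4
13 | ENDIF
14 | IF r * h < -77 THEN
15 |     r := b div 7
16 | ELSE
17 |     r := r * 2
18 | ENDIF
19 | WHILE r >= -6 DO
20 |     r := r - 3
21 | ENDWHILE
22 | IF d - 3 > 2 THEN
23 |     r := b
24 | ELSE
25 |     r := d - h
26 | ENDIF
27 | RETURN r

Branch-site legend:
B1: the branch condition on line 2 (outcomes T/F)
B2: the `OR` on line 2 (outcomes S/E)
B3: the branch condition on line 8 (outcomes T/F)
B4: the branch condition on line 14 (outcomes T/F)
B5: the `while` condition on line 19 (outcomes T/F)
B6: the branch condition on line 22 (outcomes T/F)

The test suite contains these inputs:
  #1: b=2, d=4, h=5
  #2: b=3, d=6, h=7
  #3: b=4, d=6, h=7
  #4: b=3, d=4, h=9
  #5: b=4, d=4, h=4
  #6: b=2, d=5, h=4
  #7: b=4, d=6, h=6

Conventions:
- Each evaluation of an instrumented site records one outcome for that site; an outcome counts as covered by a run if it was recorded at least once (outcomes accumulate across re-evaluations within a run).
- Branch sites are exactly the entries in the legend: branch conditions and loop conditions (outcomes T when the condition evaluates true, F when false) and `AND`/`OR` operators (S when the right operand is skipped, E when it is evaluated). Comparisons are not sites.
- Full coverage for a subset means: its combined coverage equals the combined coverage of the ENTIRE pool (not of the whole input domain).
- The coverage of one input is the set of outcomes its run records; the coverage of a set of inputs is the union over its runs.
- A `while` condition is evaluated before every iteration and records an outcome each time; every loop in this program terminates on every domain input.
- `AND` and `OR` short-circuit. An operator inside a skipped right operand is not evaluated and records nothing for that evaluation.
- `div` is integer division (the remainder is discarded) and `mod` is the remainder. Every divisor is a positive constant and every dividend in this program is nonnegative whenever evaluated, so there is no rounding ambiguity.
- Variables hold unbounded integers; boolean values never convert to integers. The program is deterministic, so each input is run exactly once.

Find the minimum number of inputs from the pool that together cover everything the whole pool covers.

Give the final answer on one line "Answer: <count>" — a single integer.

input #1, b=2, d=4, h=5: events B2->S, B1->T, B3->F, B4->F, B5->T, B5->T, B5->T, B5->F, B6->F; outcomes B1=T, B2=S, B3=F, B4=F, B5=T, B5=F, B6=F
input #2, b=3, d=6, h=7: events B2->E, B1->T, B3->F, B4->F, B5->T, B5->T, B5->T, B5->F, B6->T; outcomes B1=T, B2=E, B3=F, B4=F, B5=T, B5=F, B6=T
input #3, b=4, d=6, h=7: events B2->E, B1->T, B3->F, B4->F, B5->T, B5->T, B5->T, B5->F, B6->T; outcomes B1=T, B2=E, B3=F, B4=F, B5=T, B5=F, B6=T
input #4, b=3, d=4, h=9: events B2->E, B1->T, B3->T, B4->T, B5->T, B5->T, B5->T, B5->F, B6->F; outcomes B1=T, B2=E, B3=T, B4=T, B5=T, B5=F, B6=F
input #5, b=4, d=4, h=4: events B2->E, B1->T, B3->F, B4->F, B5->T, B5->T, B5->T, B5->F, B6->F; outcomes B1=T, B2=E, B3=F, B4=F, B5=T, B5=F, B6=F
input #6, b=2, d=5, h=4: events B2->S, B1->T, B3->F, B4->F, B5->T, B5->T, B5->T, B5->F, B6->F; outcomes B1=T, B2=S, B3=F, B4=F, B5=T, B5=F, B6=F
input #7, b=4, d=6, h=6: events B2->E, B1->T, B3->F, B4->F, B5->T, B5->T, B5->T, B5->F, B6->T; outcomes B1=T, B2=E, B3=F, B4=F, B5=T, B5=F, B6=T
union over all inputs: B1=T, B2=S, B2=E, B3=T, B3=F, B4=T, B4=F, B5=T, B5=F, B6=T, B6=F (11 outcomes)
size 1 is not enough: best union over all size-1 subsets is 7/11
size 2 is not enough: best union over all size-2 subsets is 10/11
at size 3, {1, 2, 4} reaches all 11 outcomes; every lexicographically earlier size-3 subset fails

Answer: 3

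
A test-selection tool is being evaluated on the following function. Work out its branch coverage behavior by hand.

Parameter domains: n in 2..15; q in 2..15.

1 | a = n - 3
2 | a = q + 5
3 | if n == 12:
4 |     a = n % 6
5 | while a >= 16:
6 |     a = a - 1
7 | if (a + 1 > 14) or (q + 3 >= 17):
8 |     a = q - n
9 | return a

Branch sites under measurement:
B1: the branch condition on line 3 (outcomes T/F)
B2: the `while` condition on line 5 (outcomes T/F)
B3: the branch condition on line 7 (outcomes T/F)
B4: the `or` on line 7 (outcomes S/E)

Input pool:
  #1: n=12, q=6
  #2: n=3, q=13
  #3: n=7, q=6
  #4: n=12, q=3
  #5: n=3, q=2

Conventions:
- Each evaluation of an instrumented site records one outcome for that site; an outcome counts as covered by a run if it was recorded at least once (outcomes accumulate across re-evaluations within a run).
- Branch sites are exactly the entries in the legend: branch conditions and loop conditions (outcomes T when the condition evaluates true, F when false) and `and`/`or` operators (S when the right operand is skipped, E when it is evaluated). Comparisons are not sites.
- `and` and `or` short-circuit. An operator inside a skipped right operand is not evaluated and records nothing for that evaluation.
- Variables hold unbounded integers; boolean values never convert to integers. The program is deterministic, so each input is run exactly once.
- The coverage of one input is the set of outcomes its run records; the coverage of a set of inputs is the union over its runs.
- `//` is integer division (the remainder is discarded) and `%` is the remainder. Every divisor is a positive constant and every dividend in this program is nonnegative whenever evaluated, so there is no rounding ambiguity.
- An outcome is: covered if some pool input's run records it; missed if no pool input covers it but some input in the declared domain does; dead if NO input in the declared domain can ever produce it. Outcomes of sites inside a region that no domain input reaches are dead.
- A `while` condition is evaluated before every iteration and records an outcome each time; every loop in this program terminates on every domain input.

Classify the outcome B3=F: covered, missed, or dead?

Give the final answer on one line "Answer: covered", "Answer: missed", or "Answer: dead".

B3=F is recorded by pool input(s) 1, 3, 4, 5 -> covered

Answer: covered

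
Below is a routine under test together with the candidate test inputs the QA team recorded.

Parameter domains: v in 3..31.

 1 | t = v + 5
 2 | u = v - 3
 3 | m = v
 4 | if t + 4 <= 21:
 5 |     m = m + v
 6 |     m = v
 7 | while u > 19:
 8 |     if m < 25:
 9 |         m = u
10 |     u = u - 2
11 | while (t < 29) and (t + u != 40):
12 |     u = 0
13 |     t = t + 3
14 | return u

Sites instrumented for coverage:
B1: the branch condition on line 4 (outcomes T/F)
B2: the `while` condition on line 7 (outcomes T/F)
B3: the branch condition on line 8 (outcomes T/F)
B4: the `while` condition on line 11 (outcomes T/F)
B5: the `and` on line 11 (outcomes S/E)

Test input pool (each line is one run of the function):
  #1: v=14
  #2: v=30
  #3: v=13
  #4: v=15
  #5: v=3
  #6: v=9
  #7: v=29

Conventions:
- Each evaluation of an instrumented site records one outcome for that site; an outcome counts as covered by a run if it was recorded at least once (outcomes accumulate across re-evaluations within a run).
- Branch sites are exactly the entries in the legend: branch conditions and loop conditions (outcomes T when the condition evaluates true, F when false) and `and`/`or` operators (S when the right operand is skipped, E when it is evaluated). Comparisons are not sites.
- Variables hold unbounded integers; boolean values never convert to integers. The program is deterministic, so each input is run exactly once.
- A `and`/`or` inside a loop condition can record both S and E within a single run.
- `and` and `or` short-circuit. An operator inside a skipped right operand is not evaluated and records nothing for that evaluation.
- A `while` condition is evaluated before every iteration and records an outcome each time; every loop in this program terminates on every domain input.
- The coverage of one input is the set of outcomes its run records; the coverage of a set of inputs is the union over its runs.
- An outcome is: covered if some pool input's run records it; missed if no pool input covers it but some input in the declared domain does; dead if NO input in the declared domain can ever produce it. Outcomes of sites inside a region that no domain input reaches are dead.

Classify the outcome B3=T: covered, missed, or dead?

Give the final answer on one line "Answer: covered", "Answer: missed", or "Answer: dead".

no pool input records B3=T
but domain input (v=23) does record it -> reachable, so missed

Answer: missed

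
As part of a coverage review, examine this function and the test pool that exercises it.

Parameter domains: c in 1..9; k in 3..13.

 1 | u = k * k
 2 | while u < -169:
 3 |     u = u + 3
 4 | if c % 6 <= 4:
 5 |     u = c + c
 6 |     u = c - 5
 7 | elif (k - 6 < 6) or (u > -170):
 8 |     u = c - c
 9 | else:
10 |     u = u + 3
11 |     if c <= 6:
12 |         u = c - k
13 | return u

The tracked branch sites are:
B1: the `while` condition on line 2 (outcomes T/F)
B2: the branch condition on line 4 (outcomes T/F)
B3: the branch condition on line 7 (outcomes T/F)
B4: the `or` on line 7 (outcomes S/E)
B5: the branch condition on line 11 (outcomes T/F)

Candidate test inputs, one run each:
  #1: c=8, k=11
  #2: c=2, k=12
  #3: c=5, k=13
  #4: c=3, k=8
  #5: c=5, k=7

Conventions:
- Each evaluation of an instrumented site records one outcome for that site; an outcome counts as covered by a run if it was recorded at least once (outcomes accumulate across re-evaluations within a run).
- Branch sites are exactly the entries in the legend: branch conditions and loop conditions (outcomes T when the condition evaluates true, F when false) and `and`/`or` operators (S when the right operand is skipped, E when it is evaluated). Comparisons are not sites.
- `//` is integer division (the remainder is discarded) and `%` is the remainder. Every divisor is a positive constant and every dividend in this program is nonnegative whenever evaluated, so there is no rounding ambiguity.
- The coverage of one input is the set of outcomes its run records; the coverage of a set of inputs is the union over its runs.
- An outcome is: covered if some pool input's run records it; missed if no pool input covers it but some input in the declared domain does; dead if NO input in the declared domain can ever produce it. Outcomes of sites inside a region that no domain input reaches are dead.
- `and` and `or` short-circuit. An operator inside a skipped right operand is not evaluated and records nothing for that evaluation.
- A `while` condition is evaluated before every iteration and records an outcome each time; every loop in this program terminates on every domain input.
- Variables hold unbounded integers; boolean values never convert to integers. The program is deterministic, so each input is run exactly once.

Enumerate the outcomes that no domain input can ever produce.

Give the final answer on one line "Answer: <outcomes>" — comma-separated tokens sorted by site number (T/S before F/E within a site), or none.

running all 99 domain inputs and tallying outcomes:
  B1=T: unreachable across the whole domain -> dead
  B3=F: unreachable across the whole domain -> dead
  B5=T: unreachable across the whole domain -> dead
  B5=F: unreachable across the whole domain -> dead
  reachable outcomes have witnesses, e.g. B1=F (e.g. c=1, k=3), B2=T (e.g. c=1, k=3), B2=F (e.g. c=5, k=3), B3=T (e.g. c=5, k=3)

Answer: B1=T, B3=F, B5=T, B5=F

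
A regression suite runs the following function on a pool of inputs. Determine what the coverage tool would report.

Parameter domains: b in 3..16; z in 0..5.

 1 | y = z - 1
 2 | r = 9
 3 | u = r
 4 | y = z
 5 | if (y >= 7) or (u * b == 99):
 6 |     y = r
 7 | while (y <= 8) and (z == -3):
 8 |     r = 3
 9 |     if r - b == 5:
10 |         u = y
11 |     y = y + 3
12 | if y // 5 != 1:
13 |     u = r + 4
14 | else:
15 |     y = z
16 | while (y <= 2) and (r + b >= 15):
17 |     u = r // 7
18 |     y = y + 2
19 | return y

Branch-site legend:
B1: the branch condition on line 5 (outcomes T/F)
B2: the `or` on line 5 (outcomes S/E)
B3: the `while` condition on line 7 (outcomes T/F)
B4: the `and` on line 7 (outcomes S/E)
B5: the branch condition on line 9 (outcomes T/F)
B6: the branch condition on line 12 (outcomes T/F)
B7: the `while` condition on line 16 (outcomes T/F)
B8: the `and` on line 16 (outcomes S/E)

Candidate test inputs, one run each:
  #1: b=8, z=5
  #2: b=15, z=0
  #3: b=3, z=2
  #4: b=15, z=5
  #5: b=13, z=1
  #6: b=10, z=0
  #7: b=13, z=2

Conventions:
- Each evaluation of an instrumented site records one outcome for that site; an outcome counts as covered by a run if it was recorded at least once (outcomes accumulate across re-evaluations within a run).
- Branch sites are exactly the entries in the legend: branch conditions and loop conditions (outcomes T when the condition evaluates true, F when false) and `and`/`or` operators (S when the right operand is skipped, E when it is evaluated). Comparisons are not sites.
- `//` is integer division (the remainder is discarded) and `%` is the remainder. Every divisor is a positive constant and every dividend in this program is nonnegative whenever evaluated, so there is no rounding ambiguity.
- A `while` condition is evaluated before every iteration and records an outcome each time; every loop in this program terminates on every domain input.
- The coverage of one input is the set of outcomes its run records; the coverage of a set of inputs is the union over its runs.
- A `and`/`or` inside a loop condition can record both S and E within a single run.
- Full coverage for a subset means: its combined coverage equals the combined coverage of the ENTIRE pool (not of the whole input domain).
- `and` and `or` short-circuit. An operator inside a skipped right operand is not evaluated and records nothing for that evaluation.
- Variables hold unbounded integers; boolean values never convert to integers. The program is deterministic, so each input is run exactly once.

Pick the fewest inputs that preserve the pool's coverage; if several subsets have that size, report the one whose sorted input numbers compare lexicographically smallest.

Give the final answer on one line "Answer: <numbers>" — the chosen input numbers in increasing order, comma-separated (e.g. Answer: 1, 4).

input #1 (b=8, z=5): events B2->E, B1->F, B4->E, B3->F, B6->F, B8->S, B7->F; covers B1=F, B2=E, B3=F, B4=E, B6=F, B7=F, B8=S
input #2 (b=15, z=0): events B2->E, B1->F, B4->E, B3->F, B6->T, B8->E, B7->T, B8->E, B7->T, B8->S, B7->F; covers B1=F, B2=E, B3=F, B4=E, B6=T, B7=T, B7=F, B8=S, B8=E
input #3 (b=3, z=2): events B2->E, B1->F, B4->E, B3->F, B6->T, B8->E, B7->F; covers B1=F, B2=E, B3=F, B4=E, B6=T, B7=F, B8=E
input #4 (b=15, z=5): events B2->E, B1->F, B4->E, B3->F, B6->F, B8->S, B7->F; covers B1=F, B2=E, B3=F, B4=E, B6=F, B7=F, B8=S
input #5 (b=13, z=1): events B2->E, B1->F, B4->E, B3->F, B6->T, B8->E, B7->T, B8->S, B7->F; covers B1=F, B2=E, B3=F, B4=E, B6=T, B7=T, B7=F, B8=S, B8=E
input #6 (b=10, z=0): events B2->E, B1->F, B4->E, B3->F, B6->T, B8->E, B7->T, B8->E, B7->T, B8->S, B7->F; covers B1=F, B2=E, B3=F, B4=E, B6=T, B7=T, B7=F, B8=S, B8=E
input #7 (b=13, z=2): events B2->E, B1->F, B4->E, B3->F, B6->T, B8->E, B7->T, B8->S, B7->F; covers B1=F, B2=E, B3=F, B4=E, B6=T, B7=T, B7=F, B8=S, B8=E
pool-wide coverage (10 outcomes): B1=F, B2=E, B3=F, B4=E, B6=T, B6=F, B7=T, B7=F, B8=S, B8=E
every size-1 subset falls short of the 10 outcomes (best: 9/10)
the canonical winner is {1, 2}: size 2, full 10-outcome coverage, earliest index list among size-2 covers

Answer: 1, 2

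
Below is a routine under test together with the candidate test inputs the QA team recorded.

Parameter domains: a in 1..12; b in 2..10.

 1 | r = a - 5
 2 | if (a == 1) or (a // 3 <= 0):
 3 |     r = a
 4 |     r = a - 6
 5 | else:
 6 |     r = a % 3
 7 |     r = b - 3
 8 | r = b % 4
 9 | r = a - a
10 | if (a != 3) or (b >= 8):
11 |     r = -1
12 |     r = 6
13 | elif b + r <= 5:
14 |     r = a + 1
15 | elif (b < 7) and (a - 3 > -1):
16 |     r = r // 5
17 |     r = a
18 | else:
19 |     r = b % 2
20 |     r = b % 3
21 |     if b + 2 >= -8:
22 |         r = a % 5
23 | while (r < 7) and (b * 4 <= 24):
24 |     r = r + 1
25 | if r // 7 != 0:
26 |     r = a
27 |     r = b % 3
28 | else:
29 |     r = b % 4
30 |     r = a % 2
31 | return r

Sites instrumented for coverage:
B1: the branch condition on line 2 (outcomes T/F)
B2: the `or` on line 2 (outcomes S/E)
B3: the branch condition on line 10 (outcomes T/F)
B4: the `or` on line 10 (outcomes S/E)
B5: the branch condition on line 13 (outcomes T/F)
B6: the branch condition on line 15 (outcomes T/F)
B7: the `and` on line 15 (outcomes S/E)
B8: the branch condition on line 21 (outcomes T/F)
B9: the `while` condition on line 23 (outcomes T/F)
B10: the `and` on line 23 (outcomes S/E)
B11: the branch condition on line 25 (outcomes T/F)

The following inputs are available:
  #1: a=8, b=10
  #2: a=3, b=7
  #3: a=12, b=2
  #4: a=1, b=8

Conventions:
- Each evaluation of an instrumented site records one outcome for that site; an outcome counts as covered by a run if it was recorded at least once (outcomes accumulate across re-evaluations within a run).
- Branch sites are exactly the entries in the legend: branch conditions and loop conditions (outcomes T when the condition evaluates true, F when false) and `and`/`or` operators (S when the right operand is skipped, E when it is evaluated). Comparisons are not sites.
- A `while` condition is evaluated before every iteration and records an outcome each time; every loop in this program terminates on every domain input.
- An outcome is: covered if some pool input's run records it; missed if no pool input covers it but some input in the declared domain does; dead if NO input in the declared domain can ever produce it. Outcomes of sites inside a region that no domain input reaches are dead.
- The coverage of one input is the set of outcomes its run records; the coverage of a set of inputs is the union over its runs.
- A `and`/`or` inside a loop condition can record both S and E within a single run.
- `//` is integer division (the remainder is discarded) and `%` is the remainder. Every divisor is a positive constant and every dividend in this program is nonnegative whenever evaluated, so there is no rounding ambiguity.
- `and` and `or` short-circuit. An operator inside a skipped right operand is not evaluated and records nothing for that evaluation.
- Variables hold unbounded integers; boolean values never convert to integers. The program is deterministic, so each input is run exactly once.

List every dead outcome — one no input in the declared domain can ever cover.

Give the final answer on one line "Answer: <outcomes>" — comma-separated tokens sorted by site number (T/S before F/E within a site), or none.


checking every outcome against all 108 domain inputs:
  B8=F: zero occurrences over every domain input -> dead
  reachable outcomes have witnesses, e.g. B1=T (e.g. a=1, b=2), B1=F (e.g. a=3, b=2), B2=S (e.g. a=1, b=2), B2=E (e.g. a=2, b=2)
Answer: B8=F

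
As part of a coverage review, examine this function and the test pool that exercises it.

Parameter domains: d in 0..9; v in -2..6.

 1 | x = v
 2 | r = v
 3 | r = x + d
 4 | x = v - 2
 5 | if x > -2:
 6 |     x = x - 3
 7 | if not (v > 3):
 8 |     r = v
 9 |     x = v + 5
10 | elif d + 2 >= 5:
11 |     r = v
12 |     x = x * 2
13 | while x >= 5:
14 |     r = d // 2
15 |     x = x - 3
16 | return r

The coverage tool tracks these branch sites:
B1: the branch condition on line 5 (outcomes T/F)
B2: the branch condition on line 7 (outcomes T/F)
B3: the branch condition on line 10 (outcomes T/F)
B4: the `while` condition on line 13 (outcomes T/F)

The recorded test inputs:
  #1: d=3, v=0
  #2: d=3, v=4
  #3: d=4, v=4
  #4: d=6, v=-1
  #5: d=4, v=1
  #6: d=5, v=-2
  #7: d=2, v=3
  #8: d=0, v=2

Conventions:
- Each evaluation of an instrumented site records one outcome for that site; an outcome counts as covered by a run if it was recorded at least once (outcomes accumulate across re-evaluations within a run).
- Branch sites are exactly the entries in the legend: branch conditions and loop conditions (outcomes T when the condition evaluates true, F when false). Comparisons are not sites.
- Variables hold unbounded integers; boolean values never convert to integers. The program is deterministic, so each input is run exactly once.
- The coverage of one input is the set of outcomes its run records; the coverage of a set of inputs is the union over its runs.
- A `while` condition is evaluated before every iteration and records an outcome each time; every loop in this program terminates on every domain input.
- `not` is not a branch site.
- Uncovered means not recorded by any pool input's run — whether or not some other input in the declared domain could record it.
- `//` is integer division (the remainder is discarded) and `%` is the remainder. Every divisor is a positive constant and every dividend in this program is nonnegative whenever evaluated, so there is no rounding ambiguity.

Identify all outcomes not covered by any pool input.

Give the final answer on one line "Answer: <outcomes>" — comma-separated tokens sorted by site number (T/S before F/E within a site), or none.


#1 (d=3, v=0) -> covered: B1=F, B2=T, B4=T, B4=F
#2 (d=3, v=4) -> covered: B1=T, B2=F, B3=T, B4=F
#3 (d=4, v=4) -> covered: B1=T, B2=F, B3=T, B4=F
#4 (d=6, v=-1) -> covered: B1=F, B2=T, B4=F
#5 (d=4, v=1) -> covered: B1=T, B2=T, B4=T, B4=F
#6 (d=5, v=-2) -> covered: B1=F, B2=T, B4=F
#7 (d=2, v=3) -> covered: B1=T, B2=T, B4=T, B4=F
#8 (d=0, v=2) -> covered: B1=T, B2=T, B4=T, B4=F
union over the pool: B1=T, B1=F, B2=T, B2=F, B3=T, B4=T, B4=F
uncovered (1 of 8): B3=F
Answer: B3=F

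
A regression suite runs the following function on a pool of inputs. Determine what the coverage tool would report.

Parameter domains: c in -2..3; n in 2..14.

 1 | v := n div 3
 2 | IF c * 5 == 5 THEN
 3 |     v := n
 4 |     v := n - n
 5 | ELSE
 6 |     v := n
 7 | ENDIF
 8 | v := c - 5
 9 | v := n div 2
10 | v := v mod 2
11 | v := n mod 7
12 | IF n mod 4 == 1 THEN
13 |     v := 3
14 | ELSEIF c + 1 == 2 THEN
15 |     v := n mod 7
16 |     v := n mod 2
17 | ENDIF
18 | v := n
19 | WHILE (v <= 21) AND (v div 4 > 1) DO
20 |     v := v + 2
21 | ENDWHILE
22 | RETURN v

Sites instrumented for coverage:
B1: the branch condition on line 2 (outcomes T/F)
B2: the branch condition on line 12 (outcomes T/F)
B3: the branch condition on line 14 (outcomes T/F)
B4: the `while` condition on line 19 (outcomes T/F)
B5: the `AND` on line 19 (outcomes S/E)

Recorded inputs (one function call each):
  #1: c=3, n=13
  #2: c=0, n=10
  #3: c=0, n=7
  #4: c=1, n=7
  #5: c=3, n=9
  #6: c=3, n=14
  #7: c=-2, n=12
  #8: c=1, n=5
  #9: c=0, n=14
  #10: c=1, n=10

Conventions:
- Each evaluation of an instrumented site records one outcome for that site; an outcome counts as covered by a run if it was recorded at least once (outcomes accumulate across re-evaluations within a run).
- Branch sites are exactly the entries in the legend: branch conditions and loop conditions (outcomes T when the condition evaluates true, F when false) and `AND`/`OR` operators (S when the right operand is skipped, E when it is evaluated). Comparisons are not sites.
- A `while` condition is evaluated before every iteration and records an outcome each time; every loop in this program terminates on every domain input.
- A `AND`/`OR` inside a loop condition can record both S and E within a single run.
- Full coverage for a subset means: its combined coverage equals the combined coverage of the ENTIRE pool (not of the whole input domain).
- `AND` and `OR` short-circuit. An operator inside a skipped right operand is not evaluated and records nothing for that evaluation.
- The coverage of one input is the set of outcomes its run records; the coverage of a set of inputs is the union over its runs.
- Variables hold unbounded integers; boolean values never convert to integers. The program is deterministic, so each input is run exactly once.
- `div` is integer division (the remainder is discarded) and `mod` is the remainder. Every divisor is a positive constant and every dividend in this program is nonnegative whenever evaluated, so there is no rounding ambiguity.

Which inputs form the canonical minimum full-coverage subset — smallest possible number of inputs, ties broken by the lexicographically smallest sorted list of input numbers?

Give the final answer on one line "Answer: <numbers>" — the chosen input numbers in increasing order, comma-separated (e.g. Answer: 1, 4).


run #1 (c=3, n=13) records B1=F, B2=T, B4=T, B4=F, B5=S, B5=E
run #2 (c=0, n=10) records B1=F, B2=F, B3=F, B4=T, B4=F, B5=S, B5=E
run #3 (c=0, n=7) records B1=F, B2=F, B3=F, B4=F, B5=E
run #4 (c=1, n=7) records B1=T, B2=F, B3=T, B4=F, B5=E
run #5 (c=3, n=9) records B1=F, B2=T, B4=T, B4=F, B5=S, B5=E
run #6 (c=3, n=14) records B1=F, B2=F, B3=F, B4=T, B4=F, B5=S, B5=E
run #7 (c=-2, n=12) records B1=F, B2=F, B3=F, B4=T, B4=F, B5=S, B5=E
run #8 (c=1, n=5) records B1=T, B2=T, B4=F, B5=E
run #9 (c=0, n=14) records B1=F, B2=F, B3=F, B4=T, B4=F, B5=S, B5=E
run #10 (c=1, n=10) records B1=T, B2=F, B3=T, B4=T, B4=F, B5=S, B5=E
pool-wide coverage (10 outcomes): B1=T, B1=F, B2=T, B2=F, B3=T, B3=F, B4=T, B4=F, B5=S, B5=E
every size-1 subset falls short of the 10 outcomes (best: 7/10)
every size-2 subset falls short of the 10 outcomes (best: 9/10)
at size 3, {1, 2, 4} reaches all 10 outcomes; every lexicographically earlier size-3 subset fails
Answer: 1, 2, 4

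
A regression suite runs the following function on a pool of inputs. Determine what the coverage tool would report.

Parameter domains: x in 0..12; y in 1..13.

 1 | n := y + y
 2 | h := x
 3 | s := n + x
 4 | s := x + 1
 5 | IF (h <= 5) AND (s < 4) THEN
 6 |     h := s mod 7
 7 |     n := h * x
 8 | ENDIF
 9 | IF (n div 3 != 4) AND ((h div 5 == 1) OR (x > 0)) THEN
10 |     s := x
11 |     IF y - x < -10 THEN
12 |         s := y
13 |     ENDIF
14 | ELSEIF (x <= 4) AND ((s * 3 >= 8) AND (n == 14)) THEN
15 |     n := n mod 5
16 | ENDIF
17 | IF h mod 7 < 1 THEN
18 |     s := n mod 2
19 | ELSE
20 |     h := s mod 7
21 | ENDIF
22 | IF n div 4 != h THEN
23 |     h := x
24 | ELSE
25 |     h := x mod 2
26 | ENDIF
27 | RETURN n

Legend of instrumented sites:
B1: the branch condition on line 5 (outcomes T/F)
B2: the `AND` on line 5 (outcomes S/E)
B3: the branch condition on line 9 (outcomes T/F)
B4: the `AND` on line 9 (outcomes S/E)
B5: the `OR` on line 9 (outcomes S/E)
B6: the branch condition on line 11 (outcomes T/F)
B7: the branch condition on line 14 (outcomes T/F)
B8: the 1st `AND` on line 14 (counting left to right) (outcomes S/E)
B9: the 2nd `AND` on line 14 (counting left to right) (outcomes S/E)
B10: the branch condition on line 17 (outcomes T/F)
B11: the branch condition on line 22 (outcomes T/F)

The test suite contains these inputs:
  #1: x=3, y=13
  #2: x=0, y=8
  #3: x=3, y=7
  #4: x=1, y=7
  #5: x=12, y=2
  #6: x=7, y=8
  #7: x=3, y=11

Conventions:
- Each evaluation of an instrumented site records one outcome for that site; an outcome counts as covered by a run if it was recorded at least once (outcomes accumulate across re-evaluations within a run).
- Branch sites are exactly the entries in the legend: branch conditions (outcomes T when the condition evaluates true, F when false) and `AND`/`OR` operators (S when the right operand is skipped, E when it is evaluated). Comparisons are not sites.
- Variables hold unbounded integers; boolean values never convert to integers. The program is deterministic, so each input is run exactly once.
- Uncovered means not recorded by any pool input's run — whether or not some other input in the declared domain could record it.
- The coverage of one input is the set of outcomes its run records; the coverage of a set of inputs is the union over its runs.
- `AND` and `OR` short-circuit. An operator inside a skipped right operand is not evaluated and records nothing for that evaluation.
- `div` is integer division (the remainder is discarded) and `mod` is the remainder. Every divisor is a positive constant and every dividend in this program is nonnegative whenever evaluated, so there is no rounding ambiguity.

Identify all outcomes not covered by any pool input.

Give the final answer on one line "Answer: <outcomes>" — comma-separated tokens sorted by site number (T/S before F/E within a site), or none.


test 1 (x=3, y=13) fires B2->E, B1->F, B4->E, B5->E, B3->T, B6->F, B10->F, B11->T; hits B1=F, B2=E, B3=T, B4=E, B5=E, B6=F, B10=F, B11=T
test 2 (x=0, y=8) fires B2->E, B1->T, B4->E, B5->E, B3->F, B8->E, B9->S, B7->F, B10->F, B11->T; hits B1=T, B2=E, B3=F, B4=E, B5=E, B7=F, B8=E, B9=S, B10=F, B11=T
test 3 (x=3, y=7) fires B2->E, B1->F, B4->S, B3->F, B8->E, B9->E, B7->T, B10->F, B11->T; hits B1=F, B2=E, B3=F, B4=S, B7=T, B8=E, B9=E, B10=F, B11=T
test 4 (x=1, y=7) fires B2->E, B1->T, B4->E, B5->E, B3->T, B6->F, B10->F, B11->T; hits B1=T, B2=E, B3=T, B4=E, B5=E, B6=F, B10=F, B11=T
test 5 (x=12, y=2) fires B2->S, B1->F, B4->E, B5->E, B3->T, B6->F, B10->F, B11->T; hits B1=F, B2=S, B3=T, B4=E, B5=E, B6=F, B10=F, B11=T
test 6 (x=7, y=8) fires B2->S, B1->F, B4->E, B5->S, B3->T, B6->F, B10->T, B11->T; hits B1=F, B2=S, B3=T, B4=E, B5=S, B6=F, B10=T, B11=T
test 7 (x=3, y=11) fires B2->E, B1->F, B4->E, B5->E, B3->T, B6->F, B10->F, B11->T; hits B1=F, B2=E, B3=T, B4=E, B5=E, B6=F, B10=F, B11=T
union over the pool: B1=T, B1=F, B2=S, B2=E, B3=T, B3=F, B4=S, B4=E, B5=S, B5=E, B6=F, B7=T, B7=F, B8=E, B9=S, B9=E, B10=T, B10=F, B11=T
uncovered (3 of 22): B6=T, B8=S, B11=F
Answer: B6=T, B8=S, B11=F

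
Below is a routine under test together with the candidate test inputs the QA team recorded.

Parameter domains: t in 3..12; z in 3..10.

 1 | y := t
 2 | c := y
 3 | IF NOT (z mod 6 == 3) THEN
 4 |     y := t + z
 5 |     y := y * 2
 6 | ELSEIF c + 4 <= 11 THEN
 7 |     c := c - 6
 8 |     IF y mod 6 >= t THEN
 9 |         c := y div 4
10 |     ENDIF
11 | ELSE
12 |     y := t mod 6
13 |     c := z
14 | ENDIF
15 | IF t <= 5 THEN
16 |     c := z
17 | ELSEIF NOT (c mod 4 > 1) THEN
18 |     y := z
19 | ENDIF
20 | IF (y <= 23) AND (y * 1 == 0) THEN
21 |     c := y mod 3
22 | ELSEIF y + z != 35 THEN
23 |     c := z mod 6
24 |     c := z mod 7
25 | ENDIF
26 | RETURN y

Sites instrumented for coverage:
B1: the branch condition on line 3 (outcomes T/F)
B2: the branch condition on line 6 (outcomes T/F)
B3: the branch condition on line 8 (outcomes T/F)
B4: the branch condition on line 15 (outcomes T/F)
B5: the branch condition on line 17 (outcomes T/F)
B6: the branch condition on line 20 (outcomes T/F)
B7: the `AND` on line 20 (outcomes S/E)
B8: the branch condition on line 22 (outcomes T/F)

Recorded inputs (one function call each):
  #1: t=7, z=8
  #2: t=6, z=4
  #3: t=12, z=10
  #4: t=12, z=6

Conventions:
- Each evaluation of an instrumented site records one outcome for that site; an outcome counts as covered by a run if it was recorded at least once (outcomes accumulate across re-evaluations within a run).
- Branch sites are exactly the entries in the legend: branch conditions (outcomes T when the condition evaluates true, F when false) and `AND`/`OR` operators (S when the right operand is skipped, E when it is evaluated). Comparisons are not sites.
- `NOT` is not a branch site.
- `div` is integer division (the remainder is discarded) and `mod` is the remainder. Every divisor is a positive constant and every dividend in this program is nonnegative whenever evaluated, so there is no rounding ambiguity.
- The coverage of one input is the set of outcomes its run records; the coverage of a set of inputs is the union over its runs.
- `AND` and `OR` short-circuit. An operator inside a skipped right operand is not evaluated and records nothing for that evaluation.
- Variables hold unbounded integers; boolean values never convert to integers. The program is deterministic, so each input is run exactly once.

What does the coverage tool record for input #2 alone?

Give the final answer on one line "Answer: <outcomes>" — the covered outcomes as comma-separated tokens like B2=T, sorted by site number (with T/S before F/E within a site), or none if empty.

Simulating input #2 (t=6, z=4) step by step:
  B1->T, B4->F, B5->F, B7->E, B6->F, B8->T
deduplicating events, the covered set is: B1=T, B4=F, B5=F, B6=F, B7=E, B8=T

Answer: B1=T, B4=F, B5=F, B6=F, B7=E, B8=T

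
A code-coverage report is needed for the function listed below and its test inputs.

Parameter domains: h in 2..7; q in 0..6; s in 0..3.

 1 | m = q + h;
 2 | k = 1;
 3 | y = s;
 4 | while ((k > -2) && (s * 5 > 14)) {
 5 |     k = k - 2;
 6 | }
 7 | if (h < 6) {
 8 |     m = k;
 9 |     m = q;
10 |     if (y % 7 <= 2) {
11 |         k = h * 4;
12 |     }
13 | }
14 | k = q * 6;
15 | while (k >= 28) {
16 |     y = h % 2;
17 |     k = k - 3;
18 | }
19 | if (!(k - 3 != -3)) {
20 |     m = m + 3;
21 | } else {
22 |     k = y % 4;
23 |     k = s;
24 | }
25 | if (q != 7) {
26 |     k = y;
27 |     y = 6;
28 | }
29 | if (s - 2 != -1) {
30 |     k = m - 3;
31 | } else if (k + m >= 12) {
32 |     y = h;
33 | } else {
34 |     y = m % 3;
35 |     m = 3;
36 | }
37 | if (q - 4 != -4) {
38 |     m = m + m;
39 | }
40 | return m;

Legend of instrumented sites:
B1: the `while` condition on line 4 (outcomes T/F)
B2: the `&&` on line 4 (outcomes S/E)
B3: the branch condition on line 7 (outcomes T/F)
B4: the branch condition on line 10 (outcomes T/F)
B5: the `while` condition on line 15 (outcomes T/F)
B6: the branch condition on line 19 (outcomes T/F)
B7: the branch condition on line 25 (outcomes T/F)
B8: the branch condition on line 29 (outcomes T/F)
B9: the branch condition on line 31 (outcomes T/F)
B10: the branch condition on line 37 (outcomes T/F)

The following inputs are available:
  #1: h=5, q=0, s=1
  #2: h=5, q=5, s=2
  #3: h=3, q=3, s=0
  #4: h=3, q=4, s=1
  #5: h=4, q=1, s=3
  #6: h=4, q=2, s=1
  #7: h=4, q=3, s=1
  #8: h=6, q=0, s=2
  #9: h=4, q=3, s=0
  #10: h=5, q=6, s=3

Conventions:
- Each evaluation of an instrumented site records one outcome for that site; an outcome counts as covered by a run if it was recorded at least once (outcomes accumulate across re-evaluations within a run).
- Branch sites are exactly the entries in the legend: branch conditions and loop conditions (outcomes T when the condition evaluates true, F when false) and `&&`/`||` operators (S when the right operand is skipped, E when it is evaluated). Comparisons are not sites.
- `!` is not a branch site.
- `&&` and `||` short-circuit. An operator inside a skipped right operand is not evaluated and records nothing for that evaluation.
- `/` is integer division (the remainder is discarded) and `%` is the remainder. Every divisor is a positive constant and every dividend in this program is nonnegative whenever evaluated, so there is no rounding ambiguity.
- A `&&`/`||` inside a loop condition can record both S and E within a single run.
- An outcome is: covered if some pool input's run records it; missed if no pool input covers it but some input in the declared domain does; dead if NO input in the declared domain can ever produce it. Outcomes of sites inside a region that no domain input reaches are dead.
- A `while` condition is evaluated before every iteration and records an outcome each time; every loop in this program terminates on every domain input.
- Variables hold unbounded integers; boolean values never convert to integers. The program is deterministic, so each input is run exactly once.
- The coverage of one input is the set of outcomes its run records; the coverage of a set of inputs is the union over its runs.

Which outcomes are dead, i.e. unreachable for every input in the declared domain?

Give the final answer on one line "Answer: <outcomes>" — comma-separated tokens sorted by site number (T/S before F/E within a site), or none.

sweeping the full domain (168 inputs) for each outcome:
  B7=F: unreachable across the whole domain -> dead
  reachable outcomes have witnesses, e.g. B1=T (e.g. h=2, q=0, s=3), B1=F (e.g. h=2, q=0, s=0), B2=S (e.g. h=2, q=0, s=3), B2=E (e.g. h=2, q=0, s=0)

Answer: B7=F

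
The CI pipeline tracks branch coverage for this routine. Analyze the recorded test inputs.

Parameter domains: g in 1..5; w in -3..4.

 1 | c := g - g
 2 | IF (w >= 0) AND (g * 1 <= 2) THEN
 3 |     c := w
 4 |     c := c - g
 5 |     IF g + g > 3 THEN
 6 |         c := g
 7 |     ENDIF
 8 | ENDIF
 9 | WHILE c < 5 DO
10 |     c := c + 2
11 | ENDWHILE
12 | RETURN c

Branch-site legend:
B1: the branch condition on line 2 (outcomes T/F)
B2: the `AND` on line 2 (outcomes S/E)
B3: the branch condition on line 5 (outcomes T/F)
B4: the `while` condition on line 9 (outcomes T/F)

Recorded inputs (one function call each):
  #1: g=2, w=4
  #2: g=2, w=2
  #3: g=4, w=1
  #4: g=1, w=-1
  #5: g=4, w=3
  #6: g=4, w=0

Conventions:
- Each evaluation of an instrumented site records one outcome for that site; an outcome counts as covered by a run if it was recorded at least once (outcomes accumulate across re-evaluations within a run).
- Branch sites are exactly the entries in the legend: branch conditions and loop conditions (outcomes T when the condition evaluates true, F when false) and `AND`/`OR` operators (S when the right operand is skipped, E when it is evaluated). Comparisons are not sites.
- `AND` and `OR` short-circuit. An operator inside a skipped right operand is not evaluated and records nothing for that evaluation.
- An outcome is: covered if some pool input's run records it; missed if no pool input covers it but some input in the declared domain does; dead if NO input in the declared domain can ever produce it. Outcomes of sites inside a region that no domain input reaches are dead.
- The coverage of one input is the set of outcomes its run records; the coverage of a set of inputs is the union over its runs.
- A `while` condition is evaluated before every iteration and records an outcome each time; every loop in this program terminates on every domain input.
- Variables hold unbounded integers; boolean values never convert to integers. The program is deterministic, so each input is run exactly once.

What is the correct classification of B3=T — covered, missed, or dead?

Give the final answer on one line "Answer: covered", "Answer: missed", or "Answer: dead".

B3=T is recorded by pool input(s) 1, 2 -> covered

Answer: covered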